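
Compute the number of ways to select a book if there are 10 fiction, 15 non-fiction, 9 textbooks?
By the addition principle: 10 + 15 + 9 = 34.
Final answer: 34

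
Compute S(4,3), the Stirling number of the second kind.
6
Using the Stirling recurrence: S(n,k) = k·S(n-1,k) + S(n-1,k-1)
S(4,3) = 3·S(3,3) + S(3,2)
         = 3·1 + 3
         = 3 + 3
         = 6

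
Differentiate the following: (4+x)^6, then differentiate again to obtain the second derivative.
30(4+x)^4

First derivative: 6(4+x)^{5}. Second derivative: 6·5·(4+x)^{4} = 30(4+x)^{4}.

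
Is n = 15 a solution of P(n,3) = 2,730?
Yes
P(15,3) = 15·14·13 = 2,730, which equals 2,730.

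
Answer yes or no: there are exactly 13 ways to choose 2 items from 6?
No

C(6,2) = 15 ≠ 13.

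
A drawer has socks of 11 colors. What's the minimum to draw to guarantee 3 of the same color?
23

Reasoning: Worst case: 2 of each = 22. One more: 23.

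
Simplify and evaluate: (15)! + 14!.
(15)! + 14! = (15)·14! + 14! = (15+1)·14! = 16·14! = 1,394,852,659,200.
Final answer: 1,394,852,659,200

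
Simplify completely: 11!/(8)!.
This equals 11×10×9 = 990.
Final answer: 990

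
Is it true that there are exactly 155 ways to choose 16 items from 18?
False

C(18,16) = 153 ≠ 155.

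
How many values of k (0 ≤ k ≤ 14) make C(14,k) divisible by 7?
Checking C(14,k) mod 7 for k = 0..14: divisible at k = 1, 2, 3, 4, 5, 6, 8, 9, 10, 11, 12, 13. That's 12 values.

Answer: 12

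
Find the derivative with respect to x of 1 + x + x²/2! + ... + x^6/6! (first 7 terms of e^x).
1 + x + x²/2! + ... + x^5/5!

Explanation: Differentiating term by term gives the first 6 terms of e^x.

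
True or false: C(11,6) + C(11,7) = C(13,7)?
False

Reasoning: Pascal's identity gives C(12,7) = 792, whereas C(13,7) = 1,716.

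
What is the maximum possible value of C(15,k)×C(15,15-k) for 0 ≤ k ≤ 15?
41,409,225

Solution: C(15,k)·C(15,15-k) = C(15,k)², maximised at the centre k = 7: C(15,7)² = 41,409,225.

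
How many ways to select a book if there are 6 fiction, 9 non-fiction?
15

Reasoning: By the addition principle: 6 + 9 = 15.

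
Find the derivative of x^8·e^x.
(8x^7 + x^8)e^x

Product rule: d/dx[x^8]·e^x + x^8·d/dx[e^x] = 8x^{7}e^x + x^8e^x.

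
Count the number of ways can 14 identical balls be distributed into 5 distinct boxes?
3,060

Reasoning: C(14+5-1, 5-1) = C(18, 4) = 3,060.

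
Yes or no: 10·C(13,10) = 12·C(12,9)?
No

Solution: Absorption identity k·C(n,k) = n·C(n-1,k-1). LHS = 10·286 = 2,860; RHS = 12·220 = 2,640.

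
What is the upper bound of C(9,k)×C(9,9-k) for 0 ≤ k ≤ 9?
15,876

Reasoning: C(9,k)·C(9,9-k) = C(9,k)², maximised at the centre k = 4: C(9,4)² = 15,876.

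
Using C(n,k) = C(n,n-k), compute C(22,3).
1,540

Reasoning: C(22,3) = C(22,19) = 1,540.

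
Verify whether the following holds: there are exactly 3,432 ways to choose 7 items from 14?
True

Reasoning: C(14,7) = 3,432.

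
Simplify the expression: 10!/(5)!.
30,240

Reasoning: This equals 10×9×...×6 = 30,240.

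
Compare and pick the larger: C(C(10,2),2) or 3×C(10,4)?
C(C(10,2),2)

Reasoning: C(C(10,2),2)=990, 3×C(10,4)=630.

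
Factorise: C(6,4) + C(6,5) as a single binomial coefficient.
By Pascal's identity: C(6,4) + C(6,5) = C(7,5) = 21.

Answer: C(7,5)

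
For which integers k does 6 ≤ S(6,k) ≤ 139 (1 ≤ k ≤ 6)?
2, 3, 4, 5

S(6,1)=1; S(6,2)=31; S(6,3)=90; S(6,4)=65; S(6,5)=15; S(6,6)=1. So valid k = 2, 3, 4, 5.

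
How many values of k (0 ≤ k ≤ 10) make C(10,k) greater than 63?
Row 10 is unimodal and symmetric about k=10/2. C(10,2)=45 ≤ 63; C(10,3)=120 > 63; by symmetry C(10,k) > 63 for k = 3..7. That's 7 - 3 + 1 = 5 values.

Answer: 5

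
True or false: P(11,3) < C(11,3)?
P(11,3) = 990 and C(11,3) = 165; P(n,r) = r! × C(n,r) so P > C whenever r ≥ 2.
Final answer: False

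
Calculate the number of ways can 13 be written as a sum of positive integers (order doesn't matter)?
101

Reasoning: Pentagonal recurrence p(n) = p(n−1) + p(n−2) − p(n−5) − p(n−7) + …: p(13) = p(12) + p(11) − p(8) − p(6) + p(1) = 77 + 56 − 22 − 11 + 1 = 101.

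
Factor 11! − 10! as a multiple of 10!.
11! − 10! = 11·10! − 10! = (11 − 1)·10! = 10 × 10! = 36,288,000.
Final answer: 10 × 10! = 36,288,000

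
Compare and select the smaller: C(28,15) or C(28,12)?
C(28,12)

Reasoning: C(28,15)=37,442,160, C(28,12)=30,421,755.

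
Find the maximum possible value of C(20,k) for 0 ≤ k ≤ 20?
Maximum at k = 10: C(20,10) = 184,756.

Answer: 184,756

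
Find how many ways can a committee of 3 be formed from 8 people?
C(8,3) = 8! / (3! × (8-3)!)
         = 8! / (3! × 5!)
         = 56
Final answer: 56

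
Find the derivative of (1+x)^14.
14(1+x)^13

Using the power rule: d/dx (1+x)^14 = 14(1+x)^{13}.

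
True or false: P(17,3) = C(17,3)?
False

Reasoning: P(17,3) = 4,080 and C(17,3) = 680; P(n,r) = r! × C(n,r) so P > C whenever r ≥ 2.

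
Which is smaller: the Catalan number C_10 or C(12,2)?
C_10 = C(20,10)/(10+1) = 184,756/11 = 16,796; C(12,2) = 66.
Final answer: C(12,2)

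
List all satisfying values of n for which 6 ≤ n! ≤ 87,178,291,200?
3, 4, 5, 6, 7, 8, 9, 10, 11, 12, 13, 14

n! is strictly increasing; 3! = 6 and 14! = 87,178,291,200, so valid n = 3, 4, 5, 6, 7, 8, 9, 10, 11, 12, 13, 14.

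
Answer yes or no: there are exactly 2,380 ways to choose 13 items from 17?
Yes

Reasoning: C(17,13) = 2,380.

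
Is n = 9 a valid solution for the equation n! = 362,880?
Yes

Explanation: 9! = 9·8! = 9·40,320 = 362,880, which equals 362,880.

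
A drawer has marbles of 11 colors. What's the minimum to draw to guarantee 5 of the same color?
45

Worst case: 4 of each = 44. One more: 45.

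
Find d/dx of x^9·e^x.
(9x^8 + x^9)e^x

Solution: Product rule: d/dx[x^9]·e^x + x^9·d/dx[e^x] = 9x^{8}e^x + x^9e^x.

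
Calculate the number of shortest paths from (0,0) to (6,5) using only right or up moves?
462

Reasoning: Choose 6 rights from 11 moves: C(11,6) = 462.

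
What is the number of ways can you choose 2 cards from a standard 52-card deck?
C(52,2) = 1,326.
Final answer: 1,326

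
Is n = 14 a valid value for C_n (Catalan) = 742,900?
No

Explanation: C_14 = C(28,14)/(14+1) = 40,116,600/15 = 2,674,440, which does not equal 742,900.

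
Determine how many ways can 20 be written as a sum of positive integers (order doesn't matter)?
627

Explanation: Pentagonal recurrence p(n) = p(n−1) + p(n−2) − p(n−5) − p(n−7) + …: p(20) = p(19) + p(18) − p(15) − p(13) + p(8) + p(5) = 490 + 385 − 176 − 101 + 22 + 7 = 627.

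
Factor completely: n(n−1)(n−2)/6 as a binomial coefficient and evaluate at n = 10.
C(n,3); C(10,3) = 120
n(n−1)(n−2)/6 = n!/(3!(n−3)!) = C(n,3). At n = 10: C(10,3) = 120.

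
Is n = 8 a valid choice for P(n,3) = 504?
P(8,3) = 8·7·6 = 336, which does not equal 504.

Answer: No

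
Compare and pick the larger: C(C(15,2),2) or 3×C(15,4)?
C(C(15,2),2)

Working:
C(C(15,2),2)=5,460, 3×C(15,4)=4,095.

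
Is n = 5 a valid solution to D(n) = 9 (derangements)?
No

Solution: D(5) = (5-1)·[D(4) + D(3)] = 4·[9 + 2] = 44, which does not equal 9.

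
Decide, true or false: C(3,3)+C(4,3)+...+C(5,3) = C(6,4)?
Hockey stick identity gives Σ = C(6,4) = 15; RHS C(6,4) = 15.
Final answer: True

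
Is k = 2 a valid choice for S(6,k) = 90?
No
S(6,2) = 2·S(5,2) + S(5,1) = 2·15 + 1 = 31, which does not equal 90.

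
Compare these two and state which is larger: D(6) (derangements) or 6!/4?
D(6)

Solution: D(6) = (6-1)·[D(5) + D(4)] = 5·[44 + 9] = 265; 6!/4 = 720/4 = 180.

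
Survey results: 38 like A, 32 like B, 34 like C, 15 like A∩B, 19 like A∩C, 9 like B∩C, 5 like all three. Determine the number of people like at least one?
|A∪B∪C| = 38+32+34-15-19-9+5 = 66.
Final answer: 66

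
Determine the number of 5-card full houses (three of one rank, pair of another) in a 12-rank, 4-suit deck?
3,168

Reasoning: Triple rank: 12. Triple suits: C(4,3)=4. Pair rank: 11. Pair suits: C(4,2)=6. Total: 3,168.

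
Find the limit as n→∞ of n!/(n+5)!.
0

Explanation: n!/(n+5)! = 1/[(n+1)(n+2)···(n+5)] → 0 as n → ∞.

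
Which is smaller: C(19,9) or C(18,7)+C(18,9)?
C(18,7)+C(18,9)

Reasoning: C(19,9)=92,378; C(18,7)+C(18,9)=31,824+48,620=80,444.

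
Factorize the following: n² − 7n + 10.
(n − 2)(n − 5)

Seek roots whose sum is 7 and product is 10: (2, 5). So n² − 7n + 10 = (n − 2)(n − 5).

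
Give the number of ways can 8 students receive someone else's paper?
14,833

Using D(n) = (n-1)[D(n-1) + D(n-2)]:
D(8) = (8-1) × [D(7) + D(6)]
      = 7 × [1854 + 265]
      = 7 × 2119
      = 14,833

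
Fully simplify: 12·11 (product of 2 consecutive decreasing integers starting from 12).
132

Reasoning: This is P(12,2) = 12!/(10)! = 132.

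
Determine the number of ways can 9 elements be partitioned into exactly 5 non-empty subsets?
6,951
This equals S(9,5), the Stirling number of the 2nd kind.
Using the Stirling recurrence: S(n,k) = k·S(n-1,k) + S(n-1,k-1)
S(9,5) = 5·S(8,5) + S(8,4)
         = 5·1050 + 1701
         = 5250 + 1701
         = 6,951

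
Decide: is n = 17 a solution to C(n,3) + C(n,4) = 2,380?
No

Solution: C(17,3) + C(17,4) = 680 + 2,380 = 3,060, which does not equal 2,380.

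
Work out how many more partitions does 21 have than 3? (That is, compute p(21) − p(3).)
789

Explanation: Pentagonal recurrence p(n) = p(n−1) + p(n−2) − p(n−5) − p(n−7) + …: p(21) = p(20) + p(19) − p(16) − p(14) + p(9) + p(6) = 627 + 490 − 231 − 135 + 30 + 11 = 792.
p(3) = p(2) + p(1) = 2 + 1 = 3.
Difference = 792 − 3 = 789.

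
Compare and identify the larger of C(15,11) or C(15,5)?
C(15,5)
C(15,11)=1,365, C(15,5)=3,003.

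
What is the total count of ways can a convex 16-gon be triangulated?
2,674,440

Using the Catalan number formula: C_n = C(2n, n) / (n+1)
C_14 = C(28, 14) / (14+1)
     = 40116600 / 15
     = 2,674,440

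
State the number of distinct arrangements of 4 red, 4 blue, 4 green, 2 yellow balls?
3,153,150

Explanation: Multinomial: 14!/(4! × 4! × 4! × 2!) = 3,153,150.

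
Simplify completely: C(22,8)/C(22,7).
15/8

Solution: C(n,k+1)/C(n,k) = (n−k)/(k+1). Here (22−7)/(7+1) = 15/8 = 15/8.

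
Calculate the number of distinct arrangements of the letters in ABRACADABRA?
83,160

Working:
Word has 11 letters (A=5, B=2, R=2, C=1, D=1). Arrangements: 11!/Π(k!) = 83,160.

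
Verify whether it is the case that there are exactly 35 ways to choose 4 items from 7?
True

Solution: C(7,4) = 35.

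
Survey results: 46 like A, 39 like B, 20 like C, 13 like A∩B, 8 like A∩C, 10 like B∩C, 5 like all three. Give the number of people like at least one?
79

|A∪B∪C| = 46+39+20-13-8-10+5 = 79.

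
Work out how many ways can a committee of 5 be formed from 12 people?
792

Explanation: C(12,5) = 12! / (5! × (12-5)!)
         = 12! / (5! × 7!)
         = 792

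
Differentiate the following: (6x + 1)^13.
78(6x + 1)^12

Working:
Chain rule: 13(6x+1)^{12} × 6 = 78(6x+1)^{12}.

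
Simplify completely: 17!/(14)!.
This equals 17×16×15 = 4,080.
Final answer: 4,080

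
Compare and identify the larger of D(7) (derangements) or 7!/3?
D(7)

Explanation: D(7) = (7-1)·[D(6) + D(5)] = 6·[265 + 44] = 1,854; 7!/3 = 5,040/3 = 1,680.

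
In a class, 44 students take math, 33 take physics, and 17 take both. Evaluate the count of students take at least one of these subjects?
|A∪B| = |A|+|B|-|A∩B| = 44+33-17 = 60.
Final answer: 60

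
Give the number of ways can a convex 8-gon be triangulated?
132
Using the Catalan number formula: C_n = C(2n, n) / (n+1)
C_6 = C(12, 6) / (6+1)
     = 924 / 7
     = 132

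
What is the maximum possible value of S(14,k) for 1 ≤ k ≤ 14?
63,436,373

Explanation: Row S(14,k) for k = 1..14 (via S(n,k) = k·S(n−1,k) + S(n−1,k−1)): 1, 8,191, 788,970, 10,391,745, 40,075,035, 63,436,373, 49,329,280, 20,912,320, 5,135,130, 752,752, 66,066, 3,367, 91, 1. The row is unimodal; maximum at k = 6: 63,436,373.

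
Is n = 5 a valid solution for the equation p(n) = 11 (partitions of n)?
No

Solution: Pentagonal recurrence p(n) = p(n−1) + p(n−2) − p(n−5) − p(n−7) + …: p(5) = p(4) + p(3) − p(0) = 5 + 3 − 1 = 7, which does not equal 11.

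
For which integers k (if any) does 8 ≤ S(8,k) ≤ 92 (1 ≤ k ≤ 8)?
7

Working:
S(8,1)=1; S(8,2)=127; S(8,3)=966; S(8,4)=1,701; S(8,5)=1,050; S(8,6)=266; S(8,7)=28; S(8,8)=1. So valid k = 7.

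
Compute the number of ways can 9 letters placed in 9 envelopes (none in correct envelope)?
133,496

Reasoning: Using D(n) = (n-1)[D(n-1) + D(n-2)]:
D(9) = (9-1) × [D(8) + D(7)]
      = 8 × [14833 + 1854]
      = 8 × 16687
      = 133,496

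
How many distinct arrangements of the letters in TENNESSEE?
3,780

Solution: Word has 9 letters (T=1, E=4, N=2, S=2). Arrangements: 9!/Π(k!) = 3,780.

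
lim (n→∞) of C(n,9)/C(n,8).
∞

C(n,9)/C(n,8) = (n-8)/9 → ∞ as n → ∞.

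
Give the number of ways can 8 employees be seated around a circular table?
5,040

Explanation: Circular arrangements: (8-1)! = 5,040.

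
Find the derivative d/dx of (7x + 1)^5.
35(7x + 1)^4

Chain rule: 5(7x+1)^{4} × 7 = 35(7x+1)^{4}.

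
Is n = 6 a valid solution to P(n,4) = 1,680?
No

Solution: P(6,4) = 6·5·4·3 = 360, which does not equal 1,680.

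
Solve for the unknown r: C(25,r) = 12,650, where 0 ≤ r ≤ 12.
4

Solution: C(25,r) is increasing for 0 ≤ r ≤ 12. Stepping up (C(25,r+1) = C(25,r)·(25−r)/(r+1)): C(25,1) = 25, C(25,2) = 300, C(25,3) = 2,300, C(25,4) = 12,650 ✓. So r = 4.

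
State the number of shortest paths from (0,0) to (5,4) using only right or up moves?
126

Solution: Choose 5 rights from 9 moves: C(9,5) = 126.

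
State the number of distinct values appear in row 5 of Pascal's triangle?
3
Row 5 has entries C(5,0)..C(5,5); by symmetry C(5,k)=C(5,5-k), giving 3 distinct values.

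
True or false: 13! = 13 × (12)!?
True

Reasoning: By definition n! = n × (n-1)!, so 13! = 13 × 12!.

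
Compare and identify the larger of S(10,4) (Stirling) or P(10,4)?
S(10,4)

S(10,4) = 4·S(9,4) + S(9,3) = 4·7,770 + 3,025 = 34,105; P(10,4) = 5,040.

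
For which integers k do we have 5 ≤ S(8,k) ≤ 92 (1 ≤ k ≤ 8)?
S(8,1)=1; S(8,2)=127; S(8,3)=966; S(8,4)=1,701; S(8,5)=1,050; S(8,6)=266; S(8,7)=28; S(8,8)=1. So valid k = 7.
Final answer: 7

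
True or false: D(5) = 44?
True
Derangements of 5 elements: D(5) = (5-1)·[D(4) + D(3)] = 4·[9 + 2] = 44.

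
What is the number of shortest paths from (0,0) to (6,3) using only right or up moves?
84

Explanation: Choose 6 rights from 9 moves: C(9,6) = 84.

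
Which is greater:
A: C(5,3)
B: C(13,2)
B

Explanation: A=C(5,3)=10, B=C(13,2)=78.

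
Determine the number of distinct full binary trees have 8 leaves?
Using the Catalan number formula: C_n = C(2n, n) / (n+1)
C_7 = C(14, 7) / (7+1)
     = 3432 / 8
     = 429

Answer: 429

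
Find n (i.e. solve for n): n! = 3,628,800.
n! is strictly increasing. 8! = 40,320, 9! = 362,880, 10! = 3,628,800 ✓. So n = 10.
Final answer: 10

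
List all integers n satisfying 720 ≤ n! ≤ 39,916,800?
6, 7, 8, 9, 10, 11

Reasoning: n! is strictly increasing; 6! = 720 and 11! = 39,916,800, so valid n = 6, 7, 8, 9, 10, 11.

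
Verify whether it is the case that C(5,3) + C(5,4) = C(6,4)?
True
Pascal's identity: LHS = 10 + 5 = 15; RHS = C(6,4) = 15. Both sides agree, so the statement holds.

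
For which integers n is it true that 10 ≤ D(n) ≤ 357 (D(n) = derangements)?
5, 6
Using D(n) = (n−1)[D(n−1) + D(n−2)] with D(1)=0, D(2)=1: D(4)=9; D(5)=44; D(6)=265; D(7)=1,854. So valid n = 5, 6.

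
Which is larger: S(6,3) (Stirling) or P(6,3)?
S(6,3) = 3·S(5,3) + S(5,2) = 3·25 + 15 = 90; P(6,3) = 120.

Answer: P(6,3)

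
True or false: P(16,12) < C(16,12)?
False

Working:
P(16,12) = 871,782,912,000 and C(16,12) = 1,820; P(n,r) = r! × C(n,r) so P > C whenever r ≥ 2.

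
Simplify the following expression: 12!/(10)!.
132

This equals 12×11 = 132.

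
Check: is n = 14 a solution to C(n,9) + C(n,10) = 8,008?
No
C(14,9) + C(14,10) = 2,002 + 1,001 = 3,003, which does not equal 8,008.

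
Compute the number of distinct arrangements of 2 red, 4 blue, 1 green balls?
105

Explanation: Multinomial: 7!/(2! × 4! × 1!) = 105.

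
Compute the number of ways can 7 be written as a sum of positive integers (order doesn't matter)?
Pentagonal recurrence p(n) = p(n−1) + p(n−2) − p(n−5) − p(n−7) + …: p(7) = p(6) + p(5) − p(2) − p(0) = 11 + 7 − 2 − 1 = 15.
Final answer: 15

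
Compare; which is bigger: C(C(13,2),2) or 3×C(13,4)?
C(C(13,2),2)

Reasoning: C(C(13,2),2)=3,003, 3×C(13,4)=2,145.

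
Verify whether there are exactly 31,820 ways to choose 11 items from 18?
False

Explanation: C(18,11) = 31,824 ≠ 31820.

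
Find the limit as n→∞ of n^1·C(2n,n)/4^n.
∞
C(2n,n) ~ 4^n/√(πn), so n^1·C(2n,n)/4^n ~ n^(1 − 1/2)/√π → ∞.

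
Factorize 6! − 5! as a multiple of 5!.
5 × 5! = 600
6! − 5! = 6·5! − 5! = (6 − 1)·5! = 5 × 5! = 600.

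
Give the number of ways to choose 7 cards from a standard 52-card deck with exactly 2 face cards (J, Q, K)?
43,428,528

Explanation: 12 face cards and 40 non-face cards: C(12,2) × C(40,5) = 66 × 658,008 = 43,428,528.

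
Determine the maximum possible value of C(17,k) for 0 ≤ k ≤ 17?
Maximum at k = 8 or k = 9: C(17,8) = 24,310.
Final answer: 24,310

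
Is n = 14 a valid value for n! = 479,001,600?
No

14! = 14·13! = 14·6,227,020,800 = 87,178,291,200, which does not equal 479,001,600.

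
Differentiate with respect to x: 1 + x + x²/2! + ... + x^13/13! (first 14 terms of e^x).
1 + x + x²/2! + ... + x^12/12!

Working:
Differentiating term by term gives the first 13 terms of e^x.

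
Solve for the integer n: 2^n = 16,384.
14

Working:
16,384 = 1,024 × 16 = 2^10 × 2^4 = 2^14, so n = 14.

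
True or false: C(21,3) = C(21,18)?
True

Solution: C(21,3) = C(21,21-3) by the symmetry property; both equal 1,330.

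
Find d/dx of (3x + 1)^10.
Chain rule: 10(3x+1)^{9} × 3 = 30(3x+1)^{9}.
Final answer: 30(3x + 1)^9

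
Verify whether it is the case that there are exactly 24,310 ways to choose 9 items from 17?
True

Working:
C(17,9) = 24,310.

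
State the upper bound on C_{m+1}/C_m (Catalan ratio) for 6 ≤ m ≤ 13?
18/5
C_{m+1}/C_m = 2(2m+1)/(m+2), which increases with m. Maximum at m = 13: 2·27/15 = 18/5.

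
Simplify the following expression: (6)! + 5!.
840

Working:
(6)! + 5! = (6)·5! + 5! = (6+1)·5! = 7·5! = 840.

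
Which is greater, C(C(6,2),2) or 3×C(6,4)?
C(C(6,2),2)

C(C(6,2),2)=105, 3×C(6,4)=45.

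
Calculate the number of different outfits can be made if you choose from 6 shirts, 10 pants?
60

Explanation: By the multiplication principle: 6 × 10 = 60.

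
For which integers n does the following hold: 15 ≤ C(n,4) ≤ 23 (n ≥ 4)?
6

C(5,4)=5; C(6,4)=15; C(7,4)=35. So valid n = 6.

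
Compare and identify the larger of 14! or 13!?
14!=87,178,291,200, 13!=6,227,020,800. 14! > 13!.

Answer: 14!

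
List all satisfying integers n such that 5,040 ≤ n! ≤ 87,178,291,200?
7, 8, 9, 10, 11, 12, 13, 14
n! is strictly increasing; 7! = 5,040 and 14! = 87,178,291,200, so valid n = 7, 8, 9, 10, 11, 12, 13, 14.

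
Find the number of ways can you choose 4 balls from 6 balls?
15

Reasoning: C(6,4) = 6! / (4! × (6-4)!)
         = 6! / (4! × 2!)
         = 15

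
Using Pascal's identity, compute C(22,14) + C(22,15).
490,314

C(22,14) + C(22,15) = C(23,15) = 490,314.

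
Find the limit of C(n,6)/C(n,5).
C(n,6)/C(n,5) = (n-5)/6 → ∞ as n → ∞.

Answer: ∞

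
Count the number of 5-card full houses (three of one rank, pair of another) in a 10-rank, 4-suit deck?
2,160
Triple rank: 10. Triple suits: C(4,3)=4. Pair rank: 9. Pair suits: C(4,2)=6. Total: 2,160.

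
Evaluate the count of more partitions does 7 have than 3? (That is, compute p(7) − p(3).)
12

Explanation: Pentagonal recurrence p(n) = p(n−1) + p(n−2) − p(n−5) − p(n−7) + …: p(7) = p(6) + p(5) − p(2) − p(0) = 11 + 7 − 2 − 1 = 15.
p(3) = p(2) + p(1) = 2 + 1 = 3.
Difference = 15 − 3 = 12.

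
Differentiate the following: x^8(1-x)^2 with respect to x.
8x^7(1-x)^2 - 2x^8(1-x)^1

Working:
Product rule: 8x^{7}(1-x)^{2} + x^8·(-2)(1-x)^{1}.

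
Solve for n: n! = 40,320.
8

n! is strictly increasing. 6! = 720, 7! = 5,040, 8! = 40,320 ✓. So n = 8.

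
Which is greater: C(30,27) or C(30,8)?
C(30,8)

C(30,27)=4,060, C(30,8)=5,852,925.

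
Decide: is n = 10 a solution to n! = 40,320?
No

Explanation: 10! = 10·9! = 10·362,880 = 3,628,800, which does not equal 40,320.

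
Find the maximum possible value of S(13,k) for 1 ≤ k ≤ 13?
9,321,312

Working:
Row S(13,k) for k = 1..13 (via S(n,k) = k·S(n−1,k) + S(n−1,k−1)): 1, 4,095, 261,625, 2,532,530, 7,508,501, 9,321,312, 5,715,424, 1,899,612, 359,502, 39,325, 2,431, 78, 1. The row is unimodal; maximum at k = 6: 9,321,312.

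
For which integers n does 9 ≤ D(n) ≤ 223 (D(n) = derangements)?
4, 5

Reasoning: Using D(n) = (n−1)[D(n−1) + D(n−2)] with D(1)=0, D(2)=1: D(3)=2; D(4)=9; D(5)=44; D(6)=265. So valid n = 4, 5.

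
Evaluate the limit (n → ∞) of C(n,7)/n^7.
1/5040
C(n,7) ≈ n^7/7! for large n. Limit = 1/7! = 1/5040.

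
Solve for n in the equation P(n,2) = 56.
8

P(n,2) = n(n−1) is increasing in n; n(n−1) ≈ (n−0.5)^2 = 56 gives n ≈ 8.0. Check: P(6,2) = 30, P(7,2) = 42, P(8,2) = 56 ✓. So n = 8.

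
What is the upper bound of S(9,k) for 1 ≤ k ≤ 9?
Row S(9,k) for k = 1..9 (via S(n,k) = k·S(n−1,k) + S(n−1,k−1)): 1, 255, 3,025, 7,770, 6,951, 2,646, 462, 36, 1. The row is unimodal; maximum at k = 4: 7,770.
Final answer: 7,770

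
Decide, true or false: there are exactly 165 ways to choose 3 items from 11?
True

Reasoning: C(11,3) = 165.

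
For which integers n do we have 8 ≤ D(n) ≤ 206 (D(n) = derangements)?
Using D(n) = (n−1)[D(n−1) + D(n−2)] with D(1)=0, D(2)=1: D(3)=2; D(4)=9; D(5)=44; D(6)=265. So valid n = 4, 5.
Final answer: 4, 5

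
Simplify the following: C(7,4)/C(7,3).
1
C(n,k+1)/C(n,k) = (n−k)/(k+1). Here (7−3)/(3+1) = 4/4 = 1.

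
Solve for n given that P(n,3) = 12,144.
24

P(n,3) = n(n−1)(n−2) is increasing in n; n(n−1)(n−2) ≈ (n−1)^3 = 12,144 gives n ≈ 24.0. Check: P(22,3) = 9,240, P(23,3) = 10,626, P(24,3) = 12,144 ✓. So n = 24.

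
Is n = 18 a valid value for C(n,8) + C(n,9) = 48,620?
No

C(18,8) + C(18,9) = 43,758 + 48,620 = 92,378, which does not equal 48,620.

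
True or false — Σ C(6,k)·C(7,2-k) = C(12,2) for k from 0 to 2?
False

Solution: Vandermonde's identity gives C(13,2) = 78; RHS C(12,2) = 66.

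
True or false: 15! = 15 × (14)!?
By definition n! = n × (n-1)!, so 15! = 15 × 14!.

Answer: True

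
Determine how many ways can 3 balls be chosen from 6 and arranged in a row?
120

Working:
P(6,3) = 6!/(6-3)! = 120.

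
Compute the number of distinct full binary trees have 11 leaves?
Using the Catalan number formula: C_n = C(2n, n) / (n+1)
C_10 = C(20, 10) / (10+1)
     = 184756 / 11
     = 16,796

Answer: 16,796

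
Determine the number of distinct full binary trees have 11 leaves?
16,796

Using the Catalan number formula: C_n = C(2n, n) / (n+1)
C_10 = C(20, 10) / (10+1)
     = 184756 / 11
     = 16,796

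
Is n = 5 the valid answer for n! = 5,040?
No

5! = 5·4! = 5·24 = 120, which does not equal 5,040.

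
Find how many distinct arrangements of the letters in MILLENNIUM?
226,800

Reasoning: Word has 10 letters (M=2, I=2, L=2, E=1, N=2, U=1). Arrangements: 10!/Π(k!) = 226,800.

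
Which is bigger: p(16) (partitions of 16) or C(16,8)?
Pentagonal recurrence p(n) = p(n−1) + p(n−2) − p(n−5) − p(n−7) + …: p(16) = p(15) + p(14) − p(11) − p(9) + p(4) + p(1) = 176 + 135 − 56 − 30 + 5 + 1 = 231; C(16,8) = 12,870.

Answer: C(16,8)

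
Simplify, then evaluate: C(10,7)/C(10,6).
4/7

Explanation: C(n,k+1)/C(n,k) = (n−k)/(k+1). Here (10−6)/(6+1) = 4/7 = 4/7.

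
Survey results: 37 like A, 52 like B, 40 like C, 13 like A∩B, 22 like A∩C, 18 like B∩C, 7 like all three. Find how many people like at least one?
83

Explanation: |A∪B∪C| = 37+52+40-13-22-18+7 = 83.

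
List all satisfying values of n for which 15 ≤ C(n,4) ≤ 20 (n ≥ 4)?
6

Explanation: C(5,4)=5; C(6,4)=15; C(7,4)=35. So valid n = 6.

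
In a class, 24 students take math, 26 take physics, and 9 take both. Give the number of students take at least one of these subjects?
|A∪B| = |A|+|B|-|A∩B| = 24+26-9 = 41.
Final answer: 41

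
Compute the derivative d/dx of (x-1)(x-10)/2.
(2x - 11)/2

Working:
d/dx[(x-1)(x-10)] = (x-10) + (x-1) = 2x - 11. Dividing by 2 gives (2x - 11)/2.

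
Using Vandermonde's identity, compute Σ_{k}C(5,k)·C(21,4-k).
= C(5+21,4) = C(26,4) = 14,950.
Final answer: 14,950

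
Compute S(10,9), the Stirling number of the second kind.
45

Solution: Using the Stirling recurrence: S(n,k) = k·S(n-1,k) + S(n-1,k-1)
S(10,9) = 9·S(9,9) + S(9,8)
         = 9·1 + 36
         = 9 + 36
         = 45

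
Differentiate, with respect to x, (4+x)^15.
15(4+x)^14

Explanation: Using the power rule: d/dx (4+x)^15 = 15(4+x)^{14}.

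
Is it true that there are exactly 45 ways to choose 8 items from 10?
True

Reasoning: C(10,8) = 45.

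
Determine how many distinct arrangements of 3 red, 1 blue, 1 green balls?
Multinomial: 5!/(3! × 1! × 1!) = 20.
Final answer: 20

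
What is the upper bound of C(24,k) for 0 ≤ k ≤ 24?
2,704,156
Maximum at k = 12: C(24,12) = 2,704,156.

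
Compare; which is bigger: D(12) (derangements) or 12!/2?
12!/2
D(12) = (12-1)·[D(11) + D(10)] = 11·[14,684,570 + 1,334,961] = 176,214,841; 12!/2 = 479,001,600/2 = 239,500,800.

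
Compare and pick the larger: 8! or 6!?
8!=40,320, 6!=720. 8! > 6!.

Answer: 8!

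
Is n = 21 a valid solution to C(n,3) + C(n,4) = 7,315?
Yes

Explanation: C(21,3) + C(21,4) = 1,330 + 5,985 = 7,315, which equals 7,315.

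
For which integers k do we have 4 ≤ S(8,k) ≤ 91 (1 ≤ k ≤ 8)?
S(8,1)=1; S(8,2)=127; S(8,3)=966; S(8,4)=1,701; S(8,5)=1,050; S(8,6)=266; S(8,7)=28; S(8,8)=1. So valid k = 7.
Final answer: 7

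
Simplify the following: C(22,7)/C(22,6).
C(n,k+1)/C(n,k) = (n−k)/(k+1). Here (22−6)/(6+1) = 16/7 = 16/7.

Answer: 16/7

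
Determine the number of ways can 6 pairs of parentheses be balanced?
132

Solution: Using the Catalan number formula: C_n = C(2n, n) / (n+1)
C_6 = C(12, 6) / (6+1)
     = 924 / 7
     = 132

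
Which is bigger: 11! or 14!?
14!

Working:
11!=39,916,800, 14!=87,178,291,200. 14! > 11!.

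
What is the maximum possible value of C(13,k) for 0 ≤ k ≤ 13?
1,716

Reasoning: Maximum at k = 6 or k = 7: C(13,6) = 1,716.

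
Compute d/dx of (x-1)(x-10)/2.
d/dx[(x-1)(x-10)] = (x-10) + (x-1) = 2x - 11. Dividing by 2 gives (2x - 11)/2.

Answer: (2x - 11)/2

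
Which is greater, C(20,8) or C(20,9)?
C(20,8)=125,970, C(20,9)=167,960.

Answer: C(20,9)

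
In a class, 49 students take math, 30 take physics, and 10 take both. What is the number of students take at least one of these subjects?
69

Reasoning: |A∪B| = |A|+|B|-|A∩B| = 49+30-10 = 69.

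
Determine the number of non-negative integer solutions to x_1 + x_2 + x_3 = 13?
105

C(13+3-1, 3-1) = 105.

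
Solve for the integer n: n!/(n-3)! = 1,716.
13

Working:
n!/(n-3)! = n×(n-1)×(n-2), a product of 3 consecutive integers ≈ (n−1)^3. 1,716^(1/3) + 1 ≈ 13.0; check n = 13: 13×12×11 = 1,716 ✓. So n = 13.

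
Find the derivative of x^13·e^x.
(13x^12 + x^13)e^x

Working:
Product rule: d/dx[x^13]·e^x + x^13·d/dx[e^x] = 13x^{12}e^x + x^13e^x.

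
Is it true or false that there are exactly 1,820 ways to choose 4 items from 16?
C(16,4) = 1,820.
Final answer: True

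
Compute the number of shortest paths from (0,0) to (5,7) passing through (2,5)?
210

To (2,5): C(7,2)=21. From there: C(5,3)=10. Total: 210.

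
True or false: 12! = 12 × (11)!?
True

Reasoning: By definition n! = n × (n-1)!, so 12! = 12 × 11!.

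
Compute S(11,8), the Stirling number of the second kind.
11,880
Using the Stirling recurrence: S(n,k) = k·S(n-1,k) + S(n-1,k-1)
S(11,8) = 8·S(10,8) + S(10,7)
         = 8·750 + 5880
         = 6000 + 5880
         = 11,880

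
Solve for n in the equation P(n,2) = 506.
23

Explanation: P(n,2) = n(n−1) is increasing in n; n(n−1) ≈ (n−0.5)^2 = 506 gives n ≈ 23.0. Check: P(21,2) = 420, P(22,2) = 462, P(23,2) = 506 ✓. So n = 23.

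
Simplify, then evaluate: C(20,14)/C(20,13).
1/2

Solution: C(n,k+1)/C(n,k) = (n−k)/(k+1). Here (20−13)/(13+1) = 7/14 = 1/2.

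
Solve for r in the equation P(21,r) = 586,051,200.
7

Explanation: P(21,r) = 21·20·…·(21−r+1), a product of r factors. Multiplying down from 21: 21 = 21; 21·20 = 420; 21·20·19 = 7,980; 21·20·19·18 = 143,640; 21·20·19·18·17 = 2,441,880; 21·20·19·18·17·16 = 39,070,080; 21·20·19·18·17·16·15 = 586,051,200 ✓ (7 factors). So r = 7.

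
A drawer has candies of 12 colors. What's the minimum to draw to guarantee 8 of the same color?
Worst case: 7 of each = 84. One more: 85.
Final answer: 85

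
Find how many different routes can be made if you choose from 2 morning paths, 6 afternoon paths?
By the multiplication principle: 2 × 6 = 12.

Answer: 12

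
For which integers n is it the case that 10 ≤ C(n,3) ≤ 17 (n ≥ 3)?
C(4,3)=4; C(5,3)=10; C(6,3)=20. So valid n = 5.

Answer: 5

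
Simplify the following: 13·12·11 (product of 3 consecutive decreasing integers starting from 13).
1,716

This is P(13,3) = 13!/(10)! = 1,716.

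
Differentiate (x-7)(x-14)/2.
(2x - 21)/2

Working:
d/dx[(x-7)(x-14)] = (x-14) + (x-7) = 2x - 21. Dividing by 2 gives (2x - 21)/2.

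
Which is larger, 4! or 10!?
10!

Solution: 4!=24, 10!=3,628,800. 10! > 4!.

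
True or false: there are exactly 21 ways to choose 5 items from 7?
True

Reasoning: C(7,5) = 21.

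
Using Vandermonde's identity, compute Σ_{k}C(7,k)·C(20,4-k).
17,550

Reasoning: = C(7+20,4) = C(27,4) = 17,550.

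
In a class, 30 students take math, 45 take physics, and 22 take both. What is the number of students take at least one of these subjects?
53

Explanation: |A∪B| = |A|+|B|-|A∩B| = 30+45-22 = 53.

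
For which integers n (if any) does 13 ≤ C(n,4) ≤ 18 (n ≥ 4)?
C(5,4)=5; C(6,4)=15; C(7,4)=35. So valid n = 6.

Answer: 6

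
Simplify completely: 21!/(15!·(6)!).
54,264

Solution: This is C(21,15) = 54,264.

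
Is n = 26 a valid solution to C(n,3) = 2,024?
No

Reasoning: C(26,3) = 26·25·24/3! = 15,600/6 = 2,600, which does not equal 2,024.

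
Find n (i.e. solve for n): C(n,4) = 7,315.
C(n,4) = n(n−1)(n−2)(n−3)/4! is increasing in n, and n(n−1)(n−2)(n−3) = 4!·7,315 = 175,560 ≈ (n−1.5)^4 gives n ≈ 22.0. Check: C(20,4) = 4,845, C(21,4) = 5,985, C(22,4) = 7,315 ✓. So n = 22.
Final answer: 22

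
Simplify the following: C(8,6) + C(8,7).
36

Explanation: By Pascal's identity: C(9,7) = 36.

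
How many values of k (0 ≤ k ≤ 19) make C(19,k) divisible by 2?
12

Explanation: Checking C(19,k) mod 2 for k = 0..19: divisible at k = 4, 5, 6, 7, 8, 9, 10, 11, 12, 13, 14, 15. That's 12 values.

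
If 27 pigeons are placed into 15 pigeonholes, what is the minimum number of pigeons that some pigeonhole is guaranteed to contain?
2

Solution: Pigeonhole: ⌈27/15⌉ = 2.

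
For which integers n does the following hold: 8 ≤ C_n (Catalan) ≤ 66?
C_3=5; C_4=14; C_5=42; C_6=132. So valid n = 4, 5.

Answer: 4, 5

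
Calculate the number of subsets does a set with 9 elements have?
512

Reasoning: Each element can be included or excluded: 2^9 = 512.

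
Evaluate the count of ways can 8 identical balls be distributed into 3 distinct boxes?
C(8+3-1, 3-1) = C(10, 2) = 45.

Answer: 45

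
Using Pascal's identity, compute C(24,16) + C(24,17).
1,081,575

C(24,16) + C(24,17) = C(25,17) = 1,081,575.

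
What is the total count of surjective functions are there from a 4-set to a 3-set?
36

Solution: Onto functions = 3! × S(4,3)
First compute S(4,3) via recurrence:
Using the Stirling recurrence: S(n,k) = k·S(n-1,k) + S(n-1,k-1)
S(4,3) = 3·S(3,3) + S(3,2)
         = 3·1 + 3
         = 3 + 3
         = 6
Then: 6 × 6 = 36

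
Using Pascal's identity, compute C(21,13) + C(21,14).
319,770

Working:
C(21,13) + C(21,14) = C(22,14) = 319,770.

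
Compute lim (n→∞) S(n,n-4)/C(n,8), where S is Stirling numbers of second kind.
105

Explanation: The leading term of S(n,n-4) as a polynomial in n is (7)!!·C(n,8), so the ratio → (7)!! = 105.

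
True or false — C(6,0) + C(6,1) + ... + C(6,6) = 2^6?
True

Binomial theorem with x = y = 1: Σ C(6,i) = (1+1)^6 = 2^6 = 64. The statement holds.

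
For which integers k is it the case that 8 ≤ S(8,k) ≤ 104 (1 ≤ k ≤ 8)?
7

S(8,1)=1; S(8,2)=127; S(8,3)=966; S(8,4)=1,701; S(8,5)=1,050; S(8,6)=266; S(8,7)=28; S(8,8)=1. So valid k = 7.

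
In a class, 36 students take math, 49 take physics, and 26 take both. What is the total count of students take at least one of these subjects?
|A∪B| = |A|+|B|-|A∩B| = 36+49-26 = 59.
Final answer: 59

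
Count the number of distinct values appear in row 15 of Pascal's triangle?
8

Working:
Row 15 has entries C(15,0)..C(15,15); by symmetry C(15,k)=C(15,15-k), giving 8 distinct values.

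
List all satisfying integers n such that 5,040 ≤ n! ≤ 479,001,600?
7, 8, 9, 10, 11, 12
n! is strictly increasing; 7! = 5,040 and 12! = 479,001,600, so valid n = 7, 8, 9, 10, 11, 12.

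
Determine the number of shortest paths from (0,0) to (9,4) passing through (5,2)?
315
To (5,2): C(7,5)=21. From there: C(6,4)=15. Total: 315.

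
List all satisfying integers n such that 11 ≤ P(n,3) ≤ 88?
4, 5

Reasoning: P(3,3)=6; P(4,3)=24; P(5,3)=60; P(6,3)=120. So valid n = 4, 5.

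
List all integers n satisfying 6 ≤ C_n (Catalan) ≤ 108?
4, 5

Reasoning: C_3=5; C_4=14; C_5=42; C_6=132. So valid n = 4, 5.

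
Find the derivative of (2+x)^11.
11(2+x)^10

Working:
Using the power rule: d/dx (2+x)^11 = 11(2+x)^{10}.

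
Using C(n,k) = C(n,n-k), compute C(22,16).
74,613

Explanation: C(22,16) = C(22,6) = 74,613.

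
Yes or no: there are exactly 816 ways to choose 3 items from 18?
C(18,3) = 816.

Answer: Yes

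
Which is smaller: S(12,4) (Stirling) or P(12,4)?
S(12,4) = 4·S(11,4) + S(11,3) = 4·145,750 + 28,501 = 611,501; P(12,4) = 11,880.

Answer: P(12,4)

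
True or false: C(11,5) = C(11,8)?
C(11,5) = 462 but C(11,8) = 165; symmetry gives C(11,5) = C(11,6), not C(11,8).

Answer: False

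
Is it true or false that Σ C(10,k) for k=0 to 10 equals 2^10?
True
Binomial theorem: Σ C(10,k) = (1+1)^10 = 2^10 = 1,024; RHS 2^10 = 1,024.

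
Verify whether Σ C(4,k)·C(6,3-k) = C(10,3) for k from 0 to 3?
Vandermonde's identity gives C(10,3) = 120; RHS C(10,3) = 120.

Answer: True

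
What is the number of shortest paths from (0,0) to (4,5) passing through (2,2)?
60

Reasoning: To (2,2): C(4,2)=6. From there: C(5,2)=10. Total: 60.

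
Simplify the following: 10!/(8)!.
90

Reasoning: This equals 10×9 = 90.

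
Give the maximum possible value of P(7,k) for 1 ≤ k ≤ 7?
P(7,k) increases in k, so maximum at k = 7: 7! = 5,040.

Answer: 5,040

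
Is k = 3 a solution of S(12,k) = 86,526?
Yes

Explanation: S(12,3) = 3·S(11,3) + S(11,2) = 3·28,501 + 1,023 = 86,526, which equals 86,526.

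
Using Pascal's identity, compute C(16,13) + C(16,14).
C(16,13) + C(16,14) = C(17,14) = 680.
Final answer: 680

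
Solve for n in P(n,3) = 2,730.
15
P(n,3) = n(n−1)(n−2) is increasing in n; n(n−1)(n−2) ≈ (n−1)^3 = 2,730 gives n ≈ 15.0. Check: P(13,3) = 1,716, P(14,3) = 2,184, P(15,3) = 2,730 ✓. So n = 15.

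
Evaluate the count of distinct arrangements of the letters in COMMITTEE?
45,360

Explanation: Word has 9 letters (C=1, O=1, M=2, I=1, T=2, E=2). Arrangements: 9!/Π(k!) = 45,360.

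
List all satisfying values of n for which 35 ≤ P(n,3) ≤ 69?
5

Solution: P(4,3)=24; P(5,3)=60; P(6,3)=120. So valid n = 5.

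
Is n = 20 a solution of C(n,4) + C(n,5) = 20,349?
Yes
C(20,4) + C(20,5) = 4,845 + 15,504 = 20,349, which equals 20,349.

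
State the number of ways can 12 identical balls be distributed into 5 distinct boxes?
1,820
C(12+5-1, 5-1) = C(16, 4) = 1,820.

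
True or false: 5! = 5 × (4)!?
True

Reasoning: By definition n! = n × (n-1)!, so 5! = 5 × 4!.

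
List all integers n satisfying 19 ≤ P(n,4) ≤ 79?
4

Explanation: P(3,4)=0; P(4,4)=24; P(5,4)=120. So valid n = 4.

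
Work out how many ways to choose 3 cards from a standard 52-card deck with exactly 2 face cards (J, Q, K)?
2,640

12 face cards and 40 non-face cards: C(12,2) × C(40,1) = 66 × 40 = 2,640.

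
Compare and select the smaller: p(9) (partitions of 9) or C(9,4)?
p(9)

Reasoning: Pentagonal recurrence p(n) = p(n−1) + p(n−2) − p(n−5) − p(n−7) + …: p(9) = p(8) + p(7) − p(4) − p(2) = 22 + 15 − 5 − 2 = 30; C(9,4) = 126.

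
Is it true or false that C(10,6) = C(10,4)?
True

Working:
Symmetry C(n,k) = C(n,n-k): C(10,6) = 210 and C(10,4) = 210. Both sides agree, so the statement holds.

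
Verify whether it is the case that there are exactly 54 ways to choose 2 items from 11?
False

Solution: C(11,2) = 55 ≠ 54.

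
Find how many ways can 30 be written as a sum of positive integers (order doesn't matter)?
5,604

Working:
Pentagonal recurrence p(n) = p(n−1) + p(n−2) − p(n−5) − p(n−7) + …: p(30) = p(29) + p(28) − p(25) − p(23) + p(18) + p(15) − p(8) − p(4) = 4,565 + 3,718 − 1,958 − 1,255 + 385 + 176 − 22 − 5 = 5,604.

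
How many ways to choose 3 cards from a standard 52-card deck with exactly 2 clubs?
3,042

Reasoning: 13 clubs and 39 non-clubs: C(13,2) × C(39,1) = 78 × 39 = 3,042.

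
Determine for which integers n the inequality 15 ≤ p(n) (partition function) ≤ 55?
7, 8, 9, 10

Working:
Tabulating p(n) via p(n) = p(n−1) + p(n−2) − p(n−5) − p(n−7) + …: p(6)=11; p(7)=15; p(8)=22; p(9)=30; p(10)=42; p(11)=56. So valid n = 7, 8, 9, 10.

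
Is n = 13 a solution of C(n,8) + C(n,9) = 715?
No

Explanation: C(13,8) + C(13,9) = 1,287 + 715 = 2,002, which does not equal 715.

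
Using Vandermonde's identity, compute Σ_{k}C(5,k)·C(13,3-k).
= C(5+13,3) = C(18,3) = 816.

Answer: 816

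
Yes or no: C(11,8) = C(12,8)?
No

Reasoning: LHS = C(11,8) = 165; RHS = C(12,8) = 495. 165 ≠ 495, so the statement does not hold.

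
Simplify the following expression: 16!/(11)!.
This equals 16×15×...×12 = 524,160.

Answer: 524,160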